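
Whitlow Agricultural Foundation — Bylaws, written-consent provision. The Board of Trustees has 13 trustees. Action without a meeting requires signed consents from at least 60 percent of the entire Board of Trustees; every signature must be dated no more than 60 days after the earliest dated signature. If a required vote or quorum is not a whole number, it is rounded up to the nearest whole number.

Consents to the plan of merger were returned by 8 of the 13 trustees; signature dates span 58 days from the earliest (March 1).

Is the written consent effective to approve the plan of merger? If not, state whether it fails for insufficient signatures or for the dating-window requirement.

Signatures required: at least 60 percent of 13 — 3/5 of 13 = 7.80, rounded up to 8, so 8 needed; 8 signed. Sufficient.
Dating window: the latest signature is 58 days after the earliest; the limit is 60 days. Within the window.

Effective — both the signature and dating-window requirements are satisfied.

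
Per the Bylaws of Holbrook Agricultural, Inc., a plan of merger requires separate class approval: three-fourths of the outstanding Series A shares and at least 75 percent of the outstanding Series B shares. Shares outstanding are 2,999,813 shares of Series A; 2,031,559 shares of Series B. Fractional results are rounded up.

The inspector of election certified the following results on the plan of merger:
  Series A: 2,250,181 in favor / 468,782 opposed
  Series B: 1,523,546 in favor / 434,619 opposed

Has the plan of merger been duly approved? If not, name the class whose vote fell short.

Series A: 3/4 of 2999813 = 2249859.75, rounded up to 2249860; 2,249,860 required, 2,250,181 in favor — approved.
Series B: 3/4 of 2031559 = 1523669.25, rounded up to 1523670; 1,523,670 required, 1,523,546 in favor — not approved.

Not approved — the Series B shares did not give the required vote.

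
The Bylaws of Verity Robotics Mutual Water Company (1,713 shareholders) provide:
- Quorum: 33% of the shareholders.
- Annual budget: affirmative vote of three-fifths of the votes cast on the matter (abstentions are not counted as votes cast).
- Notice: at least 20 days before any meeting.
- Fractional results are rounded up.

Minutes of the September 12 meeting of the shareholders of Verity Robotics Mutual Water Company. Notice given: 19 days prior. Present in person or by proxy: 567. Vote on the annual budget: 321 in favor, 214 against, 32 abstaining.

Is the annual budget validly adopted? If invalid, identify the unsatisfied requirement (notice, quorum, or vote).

Invalid — notice requirement not satisfied.

Notice: 19 days given; 20 required. Not satisfied.
Quorum: 33% of 1,713 = 565.29, rounded up to 566; 567 present. Satisfied.
Vote: requires three-fifths of the votes cast (567 − 32 abstaining = 535); 3/5 of 535 = 321, so 321 needed; 321 in favor. Satisfied.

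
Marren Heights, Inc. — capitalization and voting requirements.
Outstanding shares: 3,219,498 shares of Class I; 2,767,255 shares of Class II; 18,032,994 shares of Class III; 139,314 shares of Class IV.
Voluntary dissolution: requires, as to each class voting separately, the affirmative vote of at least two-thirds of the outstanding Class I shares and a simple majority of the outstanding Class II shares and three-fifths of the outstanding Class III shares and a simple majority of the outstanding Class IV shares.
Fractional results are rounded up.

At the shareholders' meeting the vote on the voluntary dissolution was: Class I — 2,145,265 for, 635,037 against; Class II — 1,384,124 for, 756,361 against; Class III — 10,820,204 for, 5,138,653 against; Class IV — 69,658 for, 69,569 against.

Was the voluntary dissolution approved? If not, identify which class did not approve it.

Not approved — the Class I shares did not give the required vote.

Class I: 2/3 of 3219498 = 2146332; 2,146,332 required, 2,145,265 in favor — not approved.
Class II: a majority of 2767255 is 1383628; 1,383,628 required, 1,384,124 in favor — approved.
Class III: 3/5 of 18032994 = 10819796.40, rounded up to 10819797; 10,819,797 required, 10,820,204 in favor — approved.
Class IV: a majority of 139314 is 69658; 69,658 required, 69,658 in favor — approved.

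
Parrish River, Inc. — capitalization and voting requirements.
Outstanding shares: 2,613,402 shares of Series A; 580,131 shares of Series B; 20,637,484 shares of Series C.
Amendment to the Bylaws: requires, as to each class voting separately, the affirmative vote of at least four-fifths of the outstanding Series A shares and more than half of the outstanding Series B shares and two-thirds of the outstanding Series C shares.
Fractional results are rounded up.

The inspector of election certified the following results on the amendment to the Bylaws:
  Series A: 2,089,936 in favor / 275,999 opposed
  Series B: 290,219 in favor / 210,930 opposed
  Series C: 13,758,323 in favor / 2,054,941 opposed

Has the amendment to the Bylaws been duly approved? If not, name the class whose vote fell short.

Series A: 4/5 of 2613402 = 2090721.60, rounded up to 2090722; 2,090,722 required, 2,089,936 in favor — not approved.
Series B: a majority of 580131 is 290066; 290,066 required, 290,219 in favor — approved.
Series C: 2/3 of 20637484 = 13758322.67, rounded up to 13758323; 13,758,323 required, 13,758,323 in favor — approved.

Not approved — the Series A shares did not give the required vote.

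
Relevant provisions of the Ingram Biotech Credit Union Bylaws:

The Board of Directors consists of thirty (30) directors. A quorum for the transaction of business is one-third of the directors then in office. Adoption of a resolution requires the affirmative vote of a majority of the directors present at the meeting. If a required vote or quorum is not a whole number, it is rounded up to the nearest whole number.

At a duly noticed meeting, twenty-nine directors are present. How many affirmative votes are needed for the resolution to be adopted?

15

The resolution requires a majority of the directors present (29).
A majority of 29 is 15.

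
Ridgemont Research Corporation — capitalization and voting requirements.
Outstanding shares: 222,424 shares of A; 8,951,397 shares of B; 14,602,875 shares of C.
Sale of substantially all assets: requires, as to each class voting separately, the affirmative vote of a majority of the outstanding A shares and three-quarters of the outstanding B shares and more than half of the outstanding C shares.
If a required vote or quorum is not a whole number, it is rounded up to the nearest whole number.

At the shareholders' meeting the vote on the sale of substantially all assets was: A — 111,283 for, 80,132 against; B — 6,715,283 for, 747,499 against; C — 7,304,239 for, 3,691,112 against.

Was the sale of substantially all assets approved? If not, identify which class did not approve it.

Approved — every class gave the required vote.

A: a majority of 222424 is 111213; 111,213 required, 111,283 in favor — approved.
B: 3/4 of 8951397 = 6713547.75, rounded up to 6713548; 6,713,548 required, 6,715,283 in favor — approved.
C: a majority of 14602875 is 7301438; 7,301,438 required, 7,304,239 in favor — approved.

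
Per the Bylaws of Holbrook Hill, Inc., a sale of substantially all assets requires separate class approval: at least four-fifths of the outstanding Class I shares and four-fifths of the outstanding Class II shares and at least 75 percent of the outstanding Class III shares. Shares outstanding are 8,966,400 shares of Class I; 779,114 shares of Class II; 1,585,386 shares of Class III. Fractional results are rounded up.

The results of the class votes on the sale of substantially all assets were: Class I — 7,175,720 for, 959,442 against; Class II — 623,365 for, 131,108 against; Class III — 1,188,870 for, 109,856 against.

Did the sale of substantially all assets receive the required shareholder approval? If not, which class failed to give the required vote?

Not approved — the Class III shares did not give the required vote.

Class I: 4/5 of 8966400 = 7173120; 7,173,120 required, 7,175,720 in favor — approved.
Class II: 4/5 of 779114 = 623291.20, rounded up to 623292; 623,292 required, 623,365 in favor — approved.
Class III: 3/4 of 1585386 = 1189039.50, rounded up to 1189040; 1,189,040 required, 1,188,870 in favor — not approved.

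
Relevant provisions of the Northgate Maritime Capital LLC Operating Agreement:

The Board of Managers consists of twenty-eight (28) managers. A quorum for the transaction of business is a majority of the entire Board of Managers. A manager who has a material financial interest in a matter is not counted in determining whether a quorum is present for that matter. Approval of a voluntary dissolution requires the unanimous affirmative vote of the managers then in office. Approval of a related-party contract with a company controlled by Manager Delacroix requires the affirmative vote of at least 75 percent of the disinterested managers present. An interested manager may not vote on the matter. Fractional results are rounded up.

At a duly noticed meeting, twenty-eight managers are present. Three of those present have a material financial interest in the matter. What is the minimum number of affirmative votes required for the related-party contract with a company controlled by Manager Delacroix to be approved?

19

The related-party contract with a company controlled by Manager Delacroix requires three-fourths of the disinterested managers present (28 − 3 = 25).
3/4 of 25 = 18.75, rounded up to 19.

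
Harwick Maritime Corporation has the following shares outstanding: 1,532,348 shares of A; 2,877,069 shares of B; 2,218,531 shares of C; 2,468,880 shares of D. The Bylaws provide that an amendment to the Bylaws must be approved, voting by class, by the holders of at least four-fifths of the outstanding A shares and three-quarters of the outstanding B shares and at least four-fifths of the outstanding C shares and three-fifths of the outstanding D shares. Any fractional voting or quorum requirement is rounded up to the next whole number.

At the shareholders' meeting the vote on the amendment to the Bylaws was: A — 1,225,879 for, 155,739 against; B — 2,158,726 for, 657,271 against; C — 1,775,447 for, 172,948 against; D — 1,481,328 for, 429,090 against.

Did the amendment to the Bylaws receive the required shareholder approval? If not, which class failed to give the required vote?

Approved — every class gave the required vote.

A: 4/5 of 1532348 = 1225878.40, rounded up to 1225879; 1,225,879 required, 1,225,879 in favor — approved.
B: 3/4 of 2877069 = 2157801.75, rounded up to 2157802; 2,157,802 required, 2,158,726 in favor — approved.
C: 4/5 of 2218531 = 1774824.80, rounded up to 1774825; 1,774,825 required, 1,775,447 in favor — approved.
D: 3/5 of 2468880 = 1481328; 1,481,328 required, 1,481,328 in favor — approved.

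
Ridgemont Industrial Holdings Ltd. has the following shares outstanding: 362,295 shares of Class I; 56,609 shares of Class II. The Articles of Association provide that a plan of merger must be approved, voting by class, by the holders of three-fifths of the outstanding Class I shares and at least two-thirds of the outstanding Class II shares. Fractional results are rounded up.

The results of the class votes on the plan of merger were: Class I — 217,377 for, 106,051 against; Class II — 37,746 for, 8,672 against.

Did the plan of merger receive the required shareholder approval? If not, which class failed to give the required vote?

Class I: 3/5 of 362295 = 217377; 217,377 required, 217,377 in favor — approved.
Class II: 2/3 of 56609 = 37739.33, rounded up to 37740; 37,740 required, 37,746 in favor — approved.

Approved — every class gave the required vote.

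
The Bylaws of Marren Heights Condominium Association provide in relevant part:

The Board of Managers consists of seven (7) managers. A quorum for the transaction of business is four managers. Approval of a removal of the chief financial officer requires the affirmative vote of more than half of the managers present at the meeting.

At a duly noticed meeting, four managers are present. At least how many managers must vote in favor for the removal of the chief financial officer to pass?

3

The removal of the chief financial officer requires a majority of the managers present (4).
A majority of 4 is 3.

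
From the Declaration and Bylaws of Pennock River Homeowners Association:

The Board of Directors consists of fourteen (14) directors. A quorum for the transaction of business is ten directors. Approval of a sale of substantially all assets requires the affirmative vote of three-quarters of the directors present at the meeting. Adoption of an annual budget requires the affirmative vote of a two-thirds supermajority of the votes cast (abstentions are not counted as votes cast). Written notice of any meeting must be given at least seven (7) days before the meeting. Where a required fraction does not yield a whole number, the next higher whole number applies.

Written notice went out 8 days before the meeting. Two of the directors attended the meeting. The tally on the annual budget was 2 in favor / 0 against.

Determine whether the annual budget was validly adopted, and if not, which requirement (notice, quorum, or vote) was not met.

Invalid — quorum requirement not satisfied.

Notice: 8 days given; 7 required (8 ≥ 7). Satisfied.
Quorum: 2 present; quorum is 10. Not satisfied.
Vote: the annual budget requires two-thirds of the votes cast (2). 2/3 of 2 = 1.33, rounded up to 2, so 2 affirmative votes are needed; 2 voted in favor. Satisfied. (Moot — without a quorum no business can be validly transacted.)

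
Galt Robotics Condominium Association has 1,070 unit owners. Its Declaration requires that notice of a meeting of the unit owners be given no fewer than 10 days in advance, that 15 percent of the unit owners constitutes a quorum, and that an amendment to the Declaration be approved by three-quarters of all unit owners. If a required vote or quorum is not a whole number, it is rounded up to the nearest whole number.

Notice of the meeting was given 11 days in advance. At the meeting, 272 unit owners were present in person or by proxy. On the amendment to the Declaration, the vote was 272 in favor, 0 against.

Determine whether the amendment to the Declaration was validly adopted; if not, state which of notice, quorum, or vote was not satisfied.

Notice: 11 days given; 10 required. Satisfied.
Quorum: 15% of 1,070 = 160.50, rounded up to 161; 272 present. Satisfied.
Vote: requires three-fourths of all unit owners (1,070); 3/4 of 1070 = 802.50, rounded up to 803, so 803 needed; 272 in favor. Not satisfied.

Invalid — vote requirement not satisfied.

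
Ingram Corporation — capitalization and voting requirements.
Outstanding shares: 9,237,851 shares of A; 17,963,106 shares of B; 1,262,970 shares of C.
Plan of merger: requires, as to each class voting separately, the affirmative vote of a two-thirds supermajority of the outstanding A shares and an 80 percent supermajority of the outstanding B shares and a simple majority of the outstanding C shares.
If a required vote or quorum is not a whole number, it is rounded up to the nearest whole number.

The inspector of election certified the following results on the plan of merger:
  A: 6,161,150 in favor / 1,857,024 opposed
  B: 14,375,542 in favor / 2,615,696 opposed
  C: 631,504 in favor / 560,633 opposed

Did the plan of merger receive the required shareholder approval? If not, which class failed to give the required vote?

Approved — every class gave the required vote.

A: 2/3 of 9237851 = 6158567.33, rounded up to 6158568; 6,158,568 required, 6,161,150 in favor — approved.
B: 4/5 of 17963106 = 14370484.80, rounded up to 14370485; 14,370,485 required, 14,375,542 in favor — approved.
C: a majority of 1262970 is 631486; 631,486 required, 631,504 in favor — approved.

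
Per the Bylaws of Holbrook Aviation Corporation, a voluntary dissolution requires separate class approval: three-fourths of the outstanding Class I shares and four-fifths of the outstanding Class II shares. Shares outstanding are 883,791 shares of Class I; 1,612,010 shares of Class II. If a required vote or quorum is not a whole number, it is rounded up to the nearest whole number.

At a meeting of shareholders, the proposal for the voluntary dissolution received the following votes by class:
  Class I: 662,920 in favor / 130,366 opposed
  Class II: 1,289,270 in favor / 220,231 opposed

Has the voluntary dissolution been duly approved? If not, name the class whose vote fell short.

Not approved — the Class II shares did not give the required vote.

Class I: 3/4 of 883791 = 662843.25, rounded up to 662844; 662,844 required, 662,920 in favor — approved.
Class II: 4/5 of 1612010 = 1289608; 1,289,608 required, 1,289,270 in favor — not approved.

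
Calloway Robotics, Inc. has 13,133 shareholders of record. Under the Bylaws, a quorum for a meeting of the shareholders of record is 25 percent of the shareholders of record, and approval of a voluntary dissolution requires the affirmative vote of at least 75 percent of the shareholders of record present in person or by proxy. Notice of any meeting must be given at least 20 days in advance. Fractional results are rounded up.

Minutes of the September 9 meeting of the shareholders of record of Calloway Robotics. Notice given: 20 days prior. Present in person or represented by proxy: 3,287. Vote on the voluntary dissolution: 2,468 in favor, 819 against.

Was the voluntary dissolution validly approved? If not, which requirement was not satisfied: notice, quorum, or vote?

Valid — all requirements satisfied.

Notice: 20 days given; 20 required. Satisfied.
Quorum: 25% of 13,133 = 3,283.25, rounded up to 3,284; 3,287 present. Satisfied.
Vote: requires three-fourths of those present (3,287); 3/4 of 3287 = 2465.25, rounded up to 2466, so 2,466 needed; 2,468 in favor. Satisfied.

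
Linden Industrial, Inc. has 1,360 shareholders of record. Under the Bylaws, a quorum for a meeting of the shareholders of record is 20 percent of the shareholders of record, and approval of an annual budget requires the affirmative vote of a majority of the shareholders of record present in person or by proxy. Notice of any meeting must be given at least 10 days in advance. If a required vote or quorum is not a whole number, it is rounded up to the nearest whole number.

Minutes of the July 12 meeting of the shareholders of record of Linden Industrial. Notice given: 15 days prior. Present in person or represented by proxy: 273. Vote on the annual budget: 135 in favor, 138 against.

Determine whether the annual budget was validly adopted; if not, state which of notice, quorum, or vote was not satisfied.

Invalid — vote requirement not satisfied.

Notice: 15 days given; 10 required. Satisfied.
Quorum: 20% of 1,360 = 272; 273 present. Satisfied.
Vote: requires a majority of those present (273); a majority of 273 is 137, so 137 needed; 135 in favor. Not satisfied.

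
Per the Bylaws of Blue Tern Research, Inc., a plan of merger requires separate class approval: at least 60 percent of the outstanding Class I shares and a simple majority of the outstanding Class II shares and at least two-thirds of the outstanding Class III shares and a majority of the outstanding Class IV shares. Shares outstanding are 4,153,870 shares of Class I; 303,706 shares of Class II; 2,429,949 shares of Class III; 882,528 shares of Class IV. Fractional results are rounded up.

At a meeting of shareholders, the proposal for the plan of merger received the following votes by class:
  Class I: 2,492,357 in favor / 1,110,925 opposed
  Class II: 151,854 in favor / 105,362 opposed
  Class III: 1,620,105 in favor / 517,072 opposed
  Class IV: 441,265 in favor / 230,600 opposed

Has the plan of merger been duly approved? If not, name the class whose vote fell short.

Approved — every class gave the required vote.

Class I: 3/5 of 4153870 = 2492322; 2,492,322 required, 2,492,357 in favor — approved.
Class II: a majority of 303706 is 151854; 151,854 required, 151,854 in favor — approved.
Class III: 2/3 of 2429949 = 1619966; 1,619,966 required, 1,620,105 in favor — approved.
Class IV: a majority of 882528 is 441265; 441,265 required, 441,265 in favor — approved.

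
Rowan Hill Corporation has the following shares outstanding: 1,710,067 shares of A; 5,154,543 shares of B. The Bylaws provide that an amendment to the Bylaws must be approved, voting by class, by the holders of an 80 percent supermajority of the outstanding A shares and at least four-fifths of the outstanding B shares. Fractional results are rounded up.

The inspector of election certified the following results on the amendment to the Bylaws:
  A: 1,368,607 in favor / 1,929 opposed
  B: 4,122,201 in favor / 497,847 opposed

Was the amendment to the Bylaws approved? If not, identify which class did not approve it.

A: 4/5 of 1710067 = 1368053.60, rounded up to 1368054; 1,368,054 required, 1,368,607 in favor — approved.
B: 4/5 of 5154543 = 4123634.40, rounded up to 4123635; 4,123,635 required, 4,122,201 in favor — not approved.

Not approved — the B shares did not give the required vote.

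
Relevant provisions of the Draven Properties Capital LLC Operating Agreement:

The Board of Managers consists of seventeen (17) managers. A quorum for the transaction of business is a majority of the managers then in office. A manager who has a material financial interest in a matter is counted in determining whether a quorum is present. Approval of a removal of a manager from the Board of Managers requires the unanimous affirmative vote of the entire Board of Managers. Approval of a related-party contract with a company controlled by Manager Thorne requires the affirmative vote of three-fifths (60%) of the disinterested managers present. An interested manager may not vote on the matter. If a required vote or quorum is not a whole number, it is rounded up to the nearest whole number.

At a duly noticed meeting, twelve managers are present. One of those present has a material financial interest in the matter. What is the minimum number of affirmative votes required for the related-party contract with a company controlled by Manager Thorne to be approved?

7

The related-party contract with a company controlled by Manager Thorne requires three-fifths of the disinterested managers present (12 − 1 = 11).
3/5 of 11 = 6.60, rounded up to 7.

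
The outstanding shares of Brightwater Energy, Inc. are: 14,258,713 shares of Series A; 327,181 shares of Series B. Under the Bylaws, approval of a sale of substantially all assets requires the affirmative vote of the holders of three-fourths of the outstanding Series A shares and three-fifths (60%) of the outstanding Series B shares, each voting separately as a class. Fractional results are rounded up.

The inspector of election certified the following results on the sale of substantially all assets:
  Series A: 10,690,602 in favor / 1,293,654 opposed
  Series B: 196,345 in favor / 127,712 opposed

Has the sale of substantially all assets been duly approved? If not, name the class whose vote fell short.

Not approved — the Series A shares did not give the required vote.

Series A: 3/4 of 14258713 = 10694034.75, rounded up to 10694035; 10,694,035 required, 10,690,602 in favor — not approved.
Series B: 3/5 of 327181 = 196308.60, rounded up to 196309; 196,309 required, 196,345 in favor — approved.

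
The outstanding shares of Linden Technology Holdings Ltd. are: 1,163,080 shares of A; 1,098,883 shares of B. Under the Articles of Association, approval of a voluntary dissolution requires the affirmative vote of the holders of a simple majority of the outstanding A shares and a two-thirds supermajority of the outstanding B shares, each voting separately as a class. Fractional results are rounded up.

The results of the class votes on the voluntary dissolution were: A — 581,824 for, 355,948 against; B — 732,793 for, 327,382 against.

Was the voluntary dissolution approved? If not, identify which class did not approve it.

A: a majority of 1163080 is 581541; 581,541 required, 581,824 in favor — approved.
B: 2/3 of 1098883 = 732588.67, rounded up to 732589; 732,589 required, 732,793 in favor — approved.

Approved — every class gave the required vote.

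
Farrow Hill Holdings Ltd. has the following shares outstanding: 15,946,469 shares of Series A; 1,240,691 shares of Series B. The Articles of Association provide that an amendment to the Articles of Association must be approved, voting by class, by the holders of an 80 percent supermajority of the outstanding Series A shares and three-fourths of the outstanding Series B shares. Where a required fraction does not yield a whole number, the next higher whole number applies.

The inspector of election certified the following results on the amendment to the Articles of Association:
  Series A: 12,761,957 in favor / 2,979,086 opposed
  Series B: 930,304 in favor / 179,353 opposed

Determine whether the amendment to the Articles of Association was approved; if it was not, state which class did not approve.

Not approved — the Series B shares did not give the required vote.

Series A: 4/5 of 15946469 = 12757175.20, rounded up to 12757176; 12,757,176 required, 12,761,957 in favor — approved.
Series B: 3/4 of 1240691 = 930518.25, rounded up to 930519; 930,519 required, 930,304 in favor — not approved.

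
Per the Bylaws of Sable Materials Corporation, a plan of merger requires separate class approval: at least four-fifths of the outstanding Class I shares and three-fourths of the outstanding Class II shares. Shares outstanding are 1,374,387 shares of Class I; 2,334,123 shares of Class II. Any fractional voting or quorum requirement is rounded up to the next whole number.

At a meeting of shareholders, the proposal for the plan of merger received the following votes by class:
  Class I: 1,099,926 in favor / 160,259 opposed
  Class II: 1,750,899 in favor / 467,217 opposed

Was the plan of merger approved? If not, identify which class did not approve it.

Approved — every class gave the required vote.

Class I: 4/5 of 1374387 = 1099509.60, rounded up to 1099510; 1,099,510 required, 1,099,926 in favor — approved.
Class II: 3/4 of 2334123 = 1750592.25, rounded up to 1750593; 1,750,593 required, 1,750,899 in favor — approved.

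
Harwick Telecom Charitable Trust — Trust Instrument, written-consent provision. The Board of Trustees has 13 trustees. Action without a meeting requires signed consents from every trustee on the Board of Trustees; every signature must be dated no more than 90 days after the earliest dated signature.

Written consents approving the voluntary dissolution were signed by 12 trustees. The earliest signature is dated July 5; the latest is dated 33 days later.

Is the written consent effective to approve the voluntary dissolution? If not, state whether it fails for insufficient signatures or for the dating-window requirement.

Signatures required: every one of 13 — unanimous means all 13, so 13 needed; 12 signed. Insufficient.
Dating window: the latest signature is 33 days after the earliest; the limit is 90 days. Within the window.

Not effective — insufficient signatures.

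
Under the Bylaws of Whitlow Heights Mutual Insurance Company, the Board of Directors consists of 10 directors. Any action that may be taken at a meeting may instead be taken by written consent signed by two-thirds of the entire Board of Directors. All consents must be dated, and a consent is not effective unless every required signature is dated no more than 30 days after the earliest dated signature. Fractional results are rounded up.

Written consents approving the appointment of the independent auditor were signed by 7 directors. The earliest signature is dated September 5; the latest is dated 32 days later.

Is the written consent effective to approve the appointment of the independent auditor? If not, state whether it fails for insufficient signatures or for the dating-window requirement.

Not effective — dating-window requirement not satisfied.

Signatures required: two-thirds of 10 — 2/3 of 10 = 6.67, rounded up to 7, so 7 needed; 7 signed. Sufficient.
Dating window: the latest signature is 32 days after the earliest; the limit is 30 days. Outside the window.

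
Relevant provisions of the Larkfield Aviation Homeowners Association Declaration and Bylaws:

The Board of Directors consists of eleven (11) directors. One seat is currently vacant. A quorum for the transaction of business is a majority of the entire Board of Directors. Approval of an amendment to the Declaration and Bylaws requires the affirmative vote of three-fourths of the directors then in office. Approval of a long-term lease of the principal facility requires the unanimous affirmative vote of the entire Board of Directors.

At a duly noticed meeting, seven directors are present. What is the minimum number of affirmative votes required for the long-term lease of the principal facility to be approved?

11

The long-term lease of the principal facility requires the unanimous vote of the entire Board of Directors (11).
Unanimous means all 11.
(Only 7 can vote, so the long-term lease of the principal facility cannot pass at this meeting, but the required vote is still 11.)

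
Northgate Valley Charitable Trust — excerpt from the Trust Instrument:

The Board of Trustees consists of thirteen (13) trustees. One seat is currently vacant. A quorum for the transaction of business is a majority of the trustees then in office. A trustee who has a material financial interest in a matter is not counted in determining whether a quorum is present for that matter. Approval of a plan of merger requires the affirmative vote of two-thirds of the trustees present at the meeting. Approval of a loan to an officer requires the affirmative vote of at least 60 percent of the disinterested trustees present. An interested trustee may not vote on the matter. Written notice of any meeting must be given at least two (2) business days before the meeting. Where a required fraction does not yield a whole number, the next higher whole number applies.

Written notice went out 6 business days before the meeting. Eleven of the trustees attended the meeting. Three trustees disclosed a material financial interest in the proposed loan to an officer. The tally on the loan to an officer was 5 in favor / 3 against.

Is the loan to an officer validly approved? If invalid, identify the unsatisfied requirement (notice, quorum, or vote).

Notice: 6 business days given; 2 required (6 ≥ 2). Satisfied.
Quorum: 11 present, but the 3 interested trustees do not count, leaving 8. Quorum is 7. Satisfied.
Vote: the loan to an officer requires three-fifths of the disinterested trustees present (11 − 3 = 8). 3/5 of 8 = 4.80, rounded up to 5, so 5 affirmative votes are needed; 5 voted in favor. Satisfied.

Valid — all requirements satisfied.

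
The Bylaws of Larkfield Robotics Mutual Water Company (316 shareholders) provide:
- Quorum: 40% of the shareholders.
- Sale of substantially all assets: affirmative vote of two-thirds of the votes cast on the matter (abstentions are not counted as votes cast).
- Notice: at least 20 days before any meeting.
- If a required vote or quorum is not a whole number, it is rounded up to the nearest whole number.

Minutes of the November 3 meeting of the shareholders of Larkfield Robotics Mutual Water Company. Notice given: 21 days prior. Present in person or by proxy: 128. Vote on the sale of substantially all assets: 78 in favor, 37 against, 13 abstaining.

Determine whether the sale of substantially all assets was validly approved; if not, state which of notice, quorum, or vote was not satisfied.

Valid — all requirements satisfied.

Notice: 21 days given; 20 required. Satisfied.
Quorum: 40% of 316 = 126.40, rounded up to 127; 128 present. Satisfied.
Vote: requires two-thirds of the votes cast (128 − 13 abstaining = 115); 2/3 of 115 = 76.67, rounded up to 77, so 77 needed; 78 in favor. Satisfied.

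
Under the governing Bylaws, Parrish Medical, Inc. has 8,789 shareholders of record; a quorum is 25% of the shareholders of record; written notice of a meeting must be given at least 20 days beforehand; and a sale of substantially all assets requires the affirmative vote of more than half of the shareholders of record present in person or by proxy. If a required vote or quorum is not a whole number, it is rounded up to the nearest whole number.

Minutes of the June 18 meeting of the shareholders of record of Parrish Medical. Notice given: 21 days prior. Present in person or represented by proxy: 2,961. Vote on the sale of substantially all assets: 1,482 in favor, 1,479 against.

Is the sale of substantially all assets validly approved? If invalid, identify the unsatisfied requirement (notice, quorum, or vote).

Valid — all requirements satisfied.

Notice: 21 days given; 20 required. Satisfied.
Quorum: 25% of 8,789 = 2,197.25, rounded up to 2,198; 2,961 present. Satisfied.
Vote: requires a majority of those present (2,961); a majority of 2961 is 1481, so 1,481 needed; 1,482 in favor. Satisfied.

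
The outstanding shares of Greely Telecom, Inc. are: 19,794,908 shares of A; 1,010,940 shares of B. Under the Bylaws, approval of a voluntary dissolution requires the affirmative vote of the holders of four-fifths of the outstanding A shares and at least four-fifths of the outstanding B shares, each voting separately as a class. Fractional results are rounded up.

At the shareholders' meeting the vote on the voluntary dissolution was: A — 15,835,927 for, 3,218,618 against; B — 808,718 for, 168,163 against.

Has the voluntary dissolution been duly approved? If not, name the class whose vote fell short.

A: 4/5 of 19794908 = 15835926.40, rounded up to 15835927; 15,835,927 required, 15,835,927 in favor — approved.
B: 4/5 of 1010940 = 808752; 808,752 required, 808,718 in favor — not approved.

Not approved — the B shares did not give the required vote.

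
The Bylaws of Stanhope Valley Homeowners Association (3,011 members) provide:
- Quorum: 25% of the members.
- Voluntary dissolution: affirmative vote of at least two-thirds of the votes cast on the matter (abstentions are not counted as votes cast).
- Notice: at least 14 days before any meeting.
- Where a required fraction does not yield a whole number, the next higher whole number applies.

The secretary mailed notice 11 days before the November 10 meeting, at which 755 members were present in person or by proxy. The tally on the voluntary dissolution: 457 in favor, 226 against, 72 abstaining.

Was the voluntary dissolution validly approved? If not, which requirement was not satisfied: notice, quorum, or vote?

Notice: 11 days given; 14 required. Not satisfied.
Quorum: 25% of 3,011 = 752.75, rounded up to 753; 755 present. Satisfied.
Vote: requires two-thirds of the votes cast (755 − 72 abstaining = 683); 2/3 of 683 = 455.33, rounded up to 456, so 456 needed; 457 in favor. Satisfied.

Invalid — notice requirement not satisfied.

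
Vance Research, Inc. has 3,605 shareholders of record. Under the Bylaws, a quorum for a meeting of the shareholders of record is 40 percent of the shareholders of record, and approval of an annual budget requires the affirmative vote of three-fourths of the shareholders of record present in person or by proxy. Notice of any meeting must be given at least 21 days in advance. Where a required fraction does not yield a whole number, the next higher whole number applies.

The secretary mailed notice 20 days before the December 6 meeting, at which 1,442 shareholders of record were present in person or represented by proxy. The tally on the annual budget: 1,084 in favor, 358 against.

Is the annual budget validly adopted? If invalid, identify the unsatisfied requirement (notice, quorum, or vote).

Invalid — notice requirement not satisfied.

Notice: 20 days given; 21 required. Not satisfied.
Quorum: 40% of 3,605 = 1,442; 1,442 present. Satisfied.
Vote: requires three-fourths of those present (1,442); 3/4 of 1442 = 1081.50, rounded up to 1082, so 1,082 needed; 1,084 in favor. Satisfied.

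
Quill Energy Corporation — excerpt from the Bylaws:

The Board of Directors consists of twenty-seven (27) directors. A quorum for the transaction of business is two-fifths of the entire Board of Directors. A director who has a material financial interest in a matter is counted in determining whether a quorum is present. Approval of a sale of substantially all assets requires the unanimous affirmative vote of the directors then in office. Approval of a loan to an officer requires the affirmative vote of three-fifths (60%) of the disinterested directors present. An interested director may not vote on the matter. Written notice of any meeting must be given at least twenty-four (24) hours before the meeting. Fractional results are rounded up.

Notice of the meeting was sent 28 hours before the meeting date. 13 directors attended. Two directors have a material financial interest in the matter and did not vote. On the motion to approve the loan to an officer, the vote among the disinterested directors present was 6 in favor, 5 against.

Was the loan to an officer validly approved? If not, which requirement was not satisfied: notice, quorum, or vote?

Notice: 28 hours given; 24 required (28 ≥ 24). Satisfied.
Quorum: 13 present (interested directors count toward quorum); quorum is 11. Satisfied.
Vote: the loan to an officer requires three-fifths of the disinterested directors present (13 − 2 = 11). 3/5 of 11 = 6.60, rounded up to 7, so 7 affirmative votes are needed; 6 voted in favor. Not satisfied.

Invalid — vote requirement not satisfied.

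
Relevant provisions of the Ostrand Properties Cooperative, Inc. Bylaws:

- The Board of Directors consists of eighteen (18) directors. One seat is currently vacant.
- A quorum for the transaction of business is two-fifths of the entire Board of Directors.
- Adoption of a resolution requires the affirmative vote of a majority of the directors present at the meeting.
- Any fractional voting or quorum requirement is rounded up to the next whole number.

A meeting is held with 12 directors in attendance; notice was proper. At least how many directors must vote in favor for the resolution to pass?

The resolution requires a majority of the directors present (12).
A majority of 12 is 7.

7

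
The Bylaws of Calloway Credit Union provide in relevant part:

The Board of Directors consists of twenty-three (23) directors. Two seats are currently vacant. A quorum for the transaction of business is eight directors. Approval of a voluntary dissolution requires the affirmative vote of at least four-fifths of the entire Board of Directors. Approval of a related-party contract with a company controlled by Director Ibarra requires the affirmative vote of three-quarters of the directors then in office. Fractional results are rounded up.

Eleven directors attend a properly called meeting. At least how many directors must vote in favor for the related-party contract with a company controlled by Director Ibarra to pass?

The related-party contract with a company controlled by Director Ibarra requires three-fourths of the directors then in office (21).
3/4 of 21 = 15.75, rounded up to 16.
(Only 11 can vote, so the related-party contract with a company controlled by Director Ibarra cannot pass at this meeting, but the required vote is still 16.)

16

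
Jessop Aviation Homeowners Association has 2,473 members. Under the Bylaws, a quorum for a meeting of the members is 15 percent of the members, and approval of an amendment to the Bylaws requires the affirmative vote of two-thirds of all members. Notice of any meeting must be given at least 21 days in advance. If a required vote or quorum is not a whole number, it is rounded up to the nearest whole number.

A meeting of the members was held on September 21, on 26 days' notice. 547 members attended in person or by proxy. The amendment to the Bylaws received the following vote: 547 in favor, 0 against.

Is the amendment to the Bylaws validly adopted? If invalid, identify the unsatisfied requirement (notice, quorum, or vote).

Invalid — vote requirement not satisfied.

Notice: 26 days given; 21 required. Satisfied.
Quorum: 15% of 2,473 = 370.95, rounded up to 371; 547 present. Satisfied.
Vote: requires two-thirds of all members (2,473); 2/3 of 2473 = 1648.67, rounded up to 1649, so 1,649 needed; 547 in favor. Not satisfied.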